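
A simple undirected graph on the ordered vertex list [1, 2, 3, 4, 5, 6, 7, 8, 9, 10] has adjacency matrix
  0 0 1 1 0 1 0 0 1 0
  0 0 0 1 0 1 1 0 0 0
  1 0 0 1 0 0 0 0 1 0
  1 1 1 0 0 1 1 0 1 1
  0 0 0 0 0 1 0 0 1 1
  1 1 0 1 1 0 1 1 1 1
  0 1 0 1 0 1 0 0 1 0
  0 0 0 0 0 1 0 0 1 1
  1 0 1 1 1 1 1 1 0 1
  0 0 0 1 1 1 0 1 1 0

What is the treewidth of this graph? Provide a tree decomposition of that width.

Treewidth 3.
Bags: B1 = {4, 6, 7, 9}  B2 = {4, 6, 9, 10}  B3 = {1, 4, 6, 9}  B4 = {6, 8, 9, 10}  B5 = {1, 3, 4, 9}  B6 = {2, 4, 6, 7}  B7 = {5, 6, 9, 10}
Tree: B1–B2, B1–B3, B2–B4, B3–B5, B1–B6, B4–B7

Each bag holds 4 vertices, so the decomposition has width 3, which upper-bounds the treewidth. On the other hand G contains the 4-clique {1, 3, 4, 9}. A clique must lie in a single bag of any decomposition, so no decomposition can have width below 3. Combining the bounds, tw(G) = 3.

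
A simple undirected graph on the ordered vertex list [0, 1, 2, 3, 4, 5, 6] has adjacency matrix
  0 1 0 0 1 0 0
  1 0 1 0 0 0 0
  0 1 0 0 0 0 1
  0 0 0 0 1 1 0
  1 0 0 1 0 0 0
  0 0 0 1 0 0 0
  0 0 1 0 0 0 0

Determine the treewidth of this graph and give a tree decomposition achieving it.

Treewidth 1.
Bags: B1 = {2, 6}  B2 = {1, 2}  B3 = {0, 1}  B4 = {0, 4}  B5 = {3, 4}  B6 = {3, 5}
Tree: B1–B2, B2–B3, B3–B4, B4–B5, B5–B6

Every bag has size at most 2, so the width is 2 − 1 = 1 and tw(G) ≤ 1. G has an edge, so its treewidth is at least 1. Therefore the treewidth is 1.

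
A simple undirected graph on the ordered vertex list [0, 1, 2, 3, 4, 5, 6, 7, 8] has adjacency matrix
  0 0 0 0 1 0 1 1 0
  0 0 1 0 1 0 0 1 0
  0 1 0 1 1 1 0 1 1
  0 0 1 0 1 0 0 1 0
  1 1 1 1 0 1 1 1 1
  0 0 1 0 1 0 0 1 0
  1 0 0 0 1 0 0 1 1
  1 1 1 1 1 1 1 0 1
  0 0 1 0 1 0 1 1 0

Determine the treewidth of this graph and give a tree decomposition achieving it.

Treewidth 3.
Bags: B1 = {2, 4, 7, 8}  B2 = {2, 3, 4, 7}  B3 = {1, 2, 4, 7}  B4 = {4, 6, 7, 8}  B5 = {2, 4, 5, 7}  B6 = {0, 4, 6, 7}
Tree: B1–B2, B2–B3, B1–B4, B1–B5, B4–B6

Every bag has size at most 4, so the width is 4 − 1 = 3 and tw(G) ≤ 3. Conversely, {0, 4, 6, 7} is a clique of size 4, and the vertices of any clique must share a bag in every tree decomposition; so some bag has ≥ 4 vertices and tw(G) ≥ 3. Combining the bounds, tw(G) = 3.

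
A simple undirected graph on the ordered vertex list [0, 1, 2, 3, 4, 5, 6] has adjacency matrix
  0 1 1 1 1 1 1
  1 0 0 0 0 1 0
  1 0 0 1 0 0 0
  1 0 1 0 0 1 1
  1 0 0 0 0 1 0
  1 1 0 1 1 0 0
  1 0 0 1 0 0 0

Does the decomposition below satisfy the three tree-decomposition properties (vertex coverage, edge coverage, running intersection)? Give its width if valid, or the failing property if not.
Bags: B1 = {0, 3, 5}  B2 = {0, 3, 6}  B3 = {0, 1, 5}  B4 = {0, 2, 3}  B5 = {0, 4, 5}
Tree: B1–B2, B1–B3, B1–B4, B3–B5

Yes; width 2.

Every vertex of G appears in some bag (union = {0, 1, 2, 3, 4, 5, 6}); every edge is covered by a bag; and for each vertex v the set of bags containing v is connected in the bag tree. The decomposition is therefore valid. The largest bag has 3 vertices, so the width is 2.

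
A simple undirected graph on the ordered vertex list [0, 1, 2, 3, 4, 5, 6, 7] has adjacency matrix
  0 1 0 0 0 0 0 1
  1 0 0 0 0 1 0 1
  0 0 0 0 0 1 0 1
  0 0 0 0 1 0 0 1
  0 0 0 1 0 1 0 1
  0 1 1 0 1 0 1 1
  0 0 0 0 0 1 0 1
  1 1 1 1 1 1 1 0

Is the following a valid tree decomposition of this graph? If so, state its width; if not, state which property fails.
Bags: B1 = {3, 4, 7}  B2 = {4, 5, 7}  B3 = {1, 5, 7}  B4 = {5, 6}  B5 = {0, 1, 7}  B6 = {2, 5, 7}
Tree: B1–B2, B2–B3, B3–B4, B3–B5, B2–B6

A tree decomposition must satisfy three properties: every vertex lies in some bag; for every edge, both endpoints lie together in some bag; and for every vertex, the bags containing it form a connected subtree. Here edge (7,6) lies in no bag, so the decomposition is invalid.

No — edge (7,6) lies in no bag.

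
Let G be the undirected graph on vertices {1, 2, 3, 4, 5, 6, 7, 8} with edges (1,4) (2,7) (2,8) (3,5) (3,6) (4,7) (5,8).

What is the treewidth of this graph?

1

A width-1 tree decomposition is:
Bags: B1 = {1, 4}  B2 = {4, 7}  B3 = {2, 7}  B4 = {2, 8}  B5 = {5, 8}  B6 = {3, 5}  B7 = {3, 6}
Tree: B1–B2, B2–B3, B3–B4, B4–B5, B5–B6, B6–B7
The largest bag has 2 vertices, giving width 1; this decomposition certifies tw(G) ≤ 1. Any graph with an edge has treewidth ≥ 1, and G has the edge 1–4. The upper and lower bounds meet at 1, so that is the treewidth.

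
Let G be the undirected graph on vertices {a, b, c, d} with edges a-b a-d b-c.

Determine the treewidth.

1

A width-1 tree decomposition is:
Bags: B1 = {a, b}  B2 = {b, c}  B3 = {a, d}
Tree: B1–B2, B1–B3
Every bag has size at most 2, so the width is 2 − 1 = 1 and tw(G) ≤ 1. Since G has at least one edge (e.g. b–a), it is not an edgeless graph, so tw(G) ≥ 1. Therefore the treewidth is 1.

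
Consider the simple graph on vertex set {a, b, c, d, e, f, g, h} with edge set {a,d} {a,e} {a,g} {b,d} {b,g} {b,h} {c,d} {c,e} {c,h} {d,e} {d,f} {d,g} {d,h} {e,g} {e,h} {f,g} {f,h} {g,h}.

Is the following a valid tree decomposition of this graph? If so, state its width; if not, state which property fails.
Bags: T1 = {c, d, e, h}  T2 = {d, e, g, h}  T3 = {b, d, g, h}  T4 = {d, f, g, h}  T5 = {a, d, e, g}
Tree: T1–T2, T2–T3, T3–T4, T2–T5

Yes; width 3.

Every vertex of G appears in some bag (union = {a, b, c, d, e, f, g, h}); every edge is covered by a bag; and for each vertex v the set of bags containing v is connected in the bag tree. The decomposition is therefore valid. The largest bag has 4 vertices, so the width is 3.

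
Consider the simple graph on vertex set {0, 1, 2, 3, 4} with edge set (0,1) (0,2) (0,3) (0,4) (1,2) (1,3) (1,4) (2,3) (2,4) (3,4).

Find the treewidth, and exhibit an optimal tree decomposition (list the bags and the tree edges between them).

With just one bag of size 5, the width is 5 − 1 = 4, so tw(G) ≤ 4. Conversely, {0, 1, 2, 3, 4} is a clique of size 5, and the vertices of any clique must share a bag in every tree decomposition; so some bag has ≥ 5 vertices and tw(G) ≥ 4. The upper and lower bounds meet at 4, so that is the treewidth.

Treewidth 4.
One such decomposition:
Bags: B1 = {0, 1, 2, 3, 4}
Tree: (single bag)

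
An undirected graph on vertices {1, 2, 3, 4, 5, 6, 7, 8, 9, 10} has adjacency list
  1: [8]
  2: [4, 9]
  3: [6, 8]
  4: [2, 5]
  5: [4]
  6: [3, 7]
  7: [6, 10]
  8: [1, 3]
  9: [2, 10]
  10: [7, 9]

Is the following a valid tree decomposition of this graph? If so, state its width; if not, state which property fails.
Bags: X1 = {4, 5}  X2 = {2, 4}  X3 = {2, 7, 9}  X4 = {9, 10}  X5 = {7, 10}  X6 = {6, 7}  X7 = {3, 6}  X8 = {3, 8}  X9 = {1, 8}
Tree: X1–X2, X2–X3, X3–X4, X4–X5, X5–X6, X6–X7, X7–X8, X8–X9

No — bags containing vertex 7 are not connected in the tree.

A tree decomposition must satisfy three properties: every vertex lies in some bag; for every edge, both endpoints lie together in some bag; and for every vertex, the bags containing it form a connected subtree. Here bags containing vertex 7 are not connected in the tree, so the decomposition is invalid.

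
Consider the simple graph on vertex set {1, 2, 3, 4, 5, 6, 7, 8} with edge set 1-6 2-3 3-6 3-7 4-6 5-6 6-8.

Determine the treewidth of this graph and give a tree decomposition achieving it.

Treewidth 1.
Bags: B1 = {1, 6}  B2 = {5, 6}  B3 = {4, 6}  B4 = {3, 6}  B5 = {2, 3}  B6 = {3, 7}  B7 = {6, 8}
Tree: B1–B2, B1–B3, B1–B4, B4–B5, B5–B6, B4–B7

The largest bag has 2 vertices, giving width 1; this decomposition certifies tw(G) ≤ 1. G has an edge, so its treewidth is at least 1. Hence tw(G) = 1 exactly.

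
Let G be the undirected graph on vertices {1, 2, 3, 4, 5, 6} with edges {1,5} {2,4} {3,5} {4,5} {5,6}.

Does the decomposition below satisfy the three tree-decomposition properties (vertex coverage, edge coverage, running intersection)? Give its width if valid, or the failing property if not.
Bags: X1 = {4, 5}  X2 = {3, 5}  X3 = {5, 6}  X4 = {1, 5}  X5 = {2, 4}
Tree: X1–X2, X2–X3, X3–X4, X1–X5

Every vertex of G appears in some bag (union = {1, 2, 3, 4, 5, 6}); every edge is covered by a bag; and for each vertex v the set of bags containing v is connected in the bag tree. The decomposition is therefore valid. The largest bag has 2 vertices, so the width is 1.

Yes; width 1.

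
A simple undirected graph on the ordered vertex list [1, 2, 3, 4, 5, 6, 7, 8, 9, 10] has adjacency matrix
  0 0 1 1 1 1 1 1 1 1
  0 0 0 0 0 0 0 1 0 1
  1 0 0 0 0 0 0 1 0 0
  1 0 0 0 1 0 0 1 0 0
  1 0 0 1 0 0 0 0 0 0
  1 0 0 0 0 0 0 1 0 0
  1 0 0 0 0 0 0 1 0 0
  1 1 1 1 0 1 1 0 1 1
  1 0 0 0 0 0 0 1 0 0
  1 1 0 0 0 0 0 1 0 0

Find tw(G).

2

A width-2 tree decomposition is:
Bags: B1 = {1, 8, 10}  B2 = {1, 4, 8}  B3 = {1, 7, 8}  B4 = {2, 8, 10}  B5 = {1, 8, 9}  B6 = {1, 3, 8}  B7 = {1, 6, 8}  B8 = {1, 4, 5}
Tree: B1–B2, B2–B3, B1–B4, B1–B5, B1–B6, B3–B7, B2–B8
The largest bag has 3 vertices, giving width 2; this decomposition certifies tw(G) ≤ 2. On the other hand G contains the 3-clique {1, 3, 8}. A clique must lie in a single bag of any decomposition, so no decomposition can have width below 2. Therefore the treewidth is 2.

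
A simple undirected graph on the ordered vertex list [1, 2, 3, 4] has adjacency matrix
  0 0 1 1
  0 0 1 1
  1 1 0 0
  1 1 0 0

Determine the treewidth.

A width-2 tree decomposition is:
Bags: B1 = {2, 3, 4}  B2 = {1, 3, 4}
Tree: B1–B2
Every bag has size at most 3, so the width is 3 − 1 = 2 and tw(G) ≤ 2. For the lower bound, G contains the cycle 4–2–3–1–4, so G is not a forest; only forests have treewidth ≤ 1, hence tw(G) ≥ 2. Combining the bounds, tw(G) = 2.

2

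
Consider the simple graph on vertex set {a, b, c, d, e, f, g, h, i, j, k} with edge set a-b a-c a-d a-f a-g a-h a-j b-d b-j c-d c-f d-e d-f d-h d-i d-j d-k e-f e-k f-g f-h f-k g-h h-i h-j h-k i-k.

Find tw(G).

A width-3 tree decomposition is:
Bags: B1 = {a, c, d, f}  B2 = {a, d, f, h}  B3 = {a, d, h, j}  B4 = {d, f, h, k}  B5 = {a, f, g, h}  B6 = {d, h, i, k}  B7 = {d, e, f, k}  B8 = {a, b, d, j}
Tree: B1–B2, B2–B3, B2–B4, B2–B5, B4–B6, B4–B7, B3–B8
Each bag holds 4 vertices, so the decomposition has width 3, which upper-bounds the treewidth. On the other hand G contains the 4-clique {a, d, h, j}. A clique must lie in a single bag of any decomposition, so no decomposition can have width below 3. Combining the bounds, tw(G) = 3.

3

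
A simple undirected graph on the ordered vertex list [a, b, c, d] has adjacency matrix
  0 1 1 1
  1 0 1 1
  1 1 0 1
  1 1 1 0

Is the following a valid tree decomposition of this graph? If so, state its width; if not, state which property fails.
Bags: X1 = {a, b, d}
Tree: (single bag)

A tree decomposition must satisfy three properties: every vertex lies in some bag; for every edge, both endpoints lie together in some bag; and for every vertex, the bags containing it form a connected subtree. Here vertex c appears in no bag, so the decomposition is invalid.

No — vertex c appears in no bag.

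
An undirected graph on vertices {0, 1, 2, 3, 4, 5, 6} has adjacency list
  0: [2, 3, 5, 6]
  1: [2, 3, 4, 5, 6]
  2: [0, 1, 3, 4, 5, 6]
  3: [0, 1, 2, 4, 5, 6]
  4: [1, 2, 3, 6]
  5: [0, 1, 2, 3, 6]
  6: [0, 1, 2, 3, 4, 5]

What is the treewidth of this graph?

A width-4 tree decomposition is:
Bags: B1 = {0, 2, 3, 5, 6}  B2 = {1, 2, 3, 5, 6}  B3 = {1, 2, 3, 4, 6}
Tree: B1–B2, B2–B3
The largest bag has 5 vertices, giving width 4; this decomposition certifies tw(G) ≤ 4. Conversely, {0, 2, 3, 5, 6} is a clique of size 5, and the vertices of any clique must share a bag in every tree decomposition; so some bag has ≥ 5 vertices and tw(G) ≥ 4. Combining the bounds, tw(G) = 4.

4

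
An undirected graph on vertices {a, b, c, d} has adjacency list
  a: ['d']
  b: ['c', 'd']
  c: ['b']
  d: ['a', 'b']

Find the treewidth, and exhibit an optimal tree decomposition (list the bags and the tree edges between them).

Treewidth 1.
One such decomposition:
Bags: B1 = {b, c}  B2 = {b, d}  B3 = {a, d}
Tree: B1–B2, B2–B3

The largest bag has 2 vertices, giving width 1; this decomposition certifies tw(G) ≤ 1. Any graph with an edge has treewidth ≥ 1, and G has the edge c–b. Combining the bounds, tw(G) = 1.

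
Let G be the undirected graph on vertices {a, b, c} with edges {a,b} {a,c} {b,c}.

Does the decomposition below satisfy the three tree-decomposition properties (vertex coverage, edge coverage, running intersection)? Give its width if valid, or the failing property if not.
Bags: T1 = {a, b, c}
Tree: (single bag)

Yes; width 2.

Vertex coverage: the bags together contain {a, b, c}, the full vertex set. Edge coverage: each edge of G has both endpoints in at least one bag. Running intersection: for every vertex, the bags containing it form a connected subtree. All three properties hold, so this is a valid tree decomposition of width max|bag| − 1 = 2, and hence tw(G) ≤ 2.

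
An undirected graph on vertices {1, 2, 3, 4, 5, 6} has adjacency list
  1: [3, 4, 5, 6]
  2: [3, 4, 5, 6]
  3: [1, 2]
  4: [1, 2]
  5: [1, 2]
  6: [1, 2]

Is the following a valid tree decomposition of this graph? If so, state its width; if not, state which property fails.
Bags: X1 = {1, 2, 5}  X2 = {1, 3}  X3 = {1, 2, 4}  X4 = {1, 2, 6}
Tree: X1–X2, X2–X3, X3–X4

No — edge (2,3) lies in no bag.

A tree decomposition must satisfy three properties: every vertex lies in some bag; for every edge, both endpoints lie together in some bag; and for every vertex, the bags containing it form a connected subtree. Here edge (2,3) lies in no bag, so the decomposition is invalid.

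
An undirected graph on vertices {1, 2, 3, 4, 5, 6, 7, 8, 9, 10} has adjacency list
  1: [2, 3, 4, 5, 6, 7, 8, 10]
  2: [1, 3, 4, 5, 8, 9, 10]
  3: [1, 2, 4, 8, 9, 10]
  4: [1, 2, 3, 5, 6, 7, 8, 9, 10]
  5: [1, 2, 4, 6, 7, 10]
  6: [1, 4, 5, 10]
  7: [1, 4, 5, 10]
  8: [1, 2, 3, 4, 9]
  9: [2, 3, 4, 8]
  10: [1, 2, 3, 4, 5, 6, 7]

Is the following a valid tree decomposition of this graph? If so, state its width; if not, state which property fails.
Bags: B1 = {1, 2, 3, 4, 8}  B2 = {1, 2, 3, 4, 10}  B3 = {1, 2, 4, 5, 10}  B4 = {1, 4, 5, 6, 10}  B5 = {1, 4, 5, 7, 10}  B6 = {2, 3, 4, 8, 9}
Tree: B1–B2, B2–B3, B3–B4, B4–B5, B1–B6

Vertex coverage: the bags together contain {1, 2, 3, 4, 5, 6, 7, 8, 9, 10}, the full vertex set. Edge coverage: each edge of G has both endpoints in at least one bag. Running intersection: for every vertex, the bags containing it form a connected subtree. All three properties hold, so this is a valid tree decomposition of width max|bag| − 1 = 4, and hence tw(G) ≤ 4.

Yes; width 4.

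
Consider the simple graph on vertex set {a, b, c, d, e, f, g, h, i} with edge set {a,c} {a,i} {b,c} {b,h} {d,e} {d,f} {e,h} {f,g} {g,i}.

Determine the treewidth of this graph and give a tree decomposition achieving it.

Treewidth 2.
Bags: B1 = {d, e, h}  B2 = {d, f, h}  B3 = {f, g, h}  B4 = {g, h, i}  B5 = {a, h, i}  B6 = {a, c, h}  B7 = {b, c, h}
Tree: B1–B2, B2–B3, B3–B4, B4–B5, B5–B6, B6–B7

The largest bag has 3 vertices, giving width 2; this decomposition certifies tw(G) ≤ 2. Since h–e–d–f–g–i–a–c–b–h is a cycle in G, G is not acyclic. Forests are exactly the graphs of treewidth ≤ 1, so tw(G) ≥ 2. Hence tw(G) = 2 exactly.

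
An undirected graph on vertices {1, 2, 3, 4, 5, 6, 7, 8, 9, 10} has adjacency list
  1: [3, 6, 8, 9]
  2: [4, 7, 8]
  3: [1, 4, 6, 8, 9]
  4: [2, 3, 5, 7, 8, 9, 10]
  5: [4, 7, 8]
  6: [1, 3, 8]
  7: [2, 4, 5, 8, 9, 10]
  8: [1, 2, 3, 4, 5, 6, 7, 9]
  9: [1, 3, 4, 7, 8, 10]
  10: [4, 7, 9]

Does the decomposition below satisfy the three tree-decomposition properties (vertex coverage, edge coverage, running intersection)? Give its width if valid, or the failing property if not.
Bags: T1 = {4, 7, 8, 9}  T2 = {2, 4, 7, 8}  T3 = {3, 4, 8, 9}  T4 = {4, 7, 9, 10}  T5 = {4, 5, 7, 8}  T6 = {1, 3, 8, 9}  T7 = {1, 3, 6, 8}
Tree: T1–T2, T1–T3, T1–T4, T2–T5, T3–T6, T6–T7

Yes; width 3.

Vertex coverage: the bags together contain {1, 2, 3, 4, 5, 6, 7, 8, 9, 10}, the full vertex set. Edge coverage: each edge of G has both endpoints in at least one bag. Running intersection: for every vertex, the bags containing it form a connected subtree. All three properties hold, so this is a valid tree decomposition of width max|bag| − 1 = 3, and hence tw(G) ≤ 3.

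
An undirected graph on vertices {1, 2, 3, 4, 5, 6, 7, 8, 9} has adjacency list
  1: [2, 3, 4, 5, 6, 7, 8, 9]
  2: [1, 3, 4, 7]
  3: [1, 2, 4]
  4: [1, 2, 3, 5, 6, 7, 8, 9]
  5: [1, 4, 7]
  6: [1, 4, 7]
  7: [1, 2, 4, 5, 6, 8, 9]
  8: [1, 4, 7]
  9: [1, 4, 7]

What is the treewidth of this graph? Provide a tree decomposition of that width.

Treewidth 3.
One optimal decomposition is:
Bags: B1 = {1, 2, 4, 7}  B2 = {1, 4, 6, 7}  B3 = {1, 4, 5, 7}  B4 = {1, 2, 3, 4}  B5 = {1, 4, 7, 8}  B6 = {1, 4, 7, 9}
Tree: B1–B2, B1–B3, B1–B4, B2–B5, B5–B6

The largest bag has 4 vertices, giving width 3; this decomposition certifies tw(G) ≤ 3. For the lower bound, the 4 vertices {1, 2, 3, 4} are pairwise adjacent, and any tree decomposition puts a clique entirely inside one bag — forcing width ≥ 3. Therefore the treewidth is 3.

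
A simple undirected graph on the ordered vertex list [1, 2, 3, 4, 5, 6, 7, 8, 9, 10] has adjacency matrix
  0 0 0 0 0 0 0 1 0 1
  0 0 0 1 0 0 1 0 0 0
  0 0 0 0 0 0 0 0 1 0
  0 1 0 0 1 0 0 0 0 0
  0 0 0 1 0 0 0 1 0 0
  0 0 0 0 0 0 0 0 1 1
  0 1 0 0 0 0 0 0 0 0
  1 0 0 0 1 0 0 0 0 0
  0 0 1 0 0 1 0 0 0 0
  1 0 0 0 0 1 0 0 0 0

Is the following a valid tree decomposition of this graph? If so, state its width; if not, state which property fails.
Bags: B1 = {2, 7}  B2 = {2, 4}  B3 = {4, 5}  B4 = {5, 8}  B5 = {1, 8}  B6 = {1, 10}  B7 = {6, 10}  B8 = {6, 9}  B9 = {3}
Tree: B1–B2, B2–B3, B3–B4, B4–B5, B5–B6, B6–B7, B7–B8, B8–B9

A tree decomposition must satisfy three properties: every vertex lies in some bag; for every edge, both endpoints lie together in some bag; and for every vertex, the bags containing it form a connected subtree. Here edge (9,3) lies in no bag, so the decomposition is invalid.

No — edge (9,3) lies in no bag.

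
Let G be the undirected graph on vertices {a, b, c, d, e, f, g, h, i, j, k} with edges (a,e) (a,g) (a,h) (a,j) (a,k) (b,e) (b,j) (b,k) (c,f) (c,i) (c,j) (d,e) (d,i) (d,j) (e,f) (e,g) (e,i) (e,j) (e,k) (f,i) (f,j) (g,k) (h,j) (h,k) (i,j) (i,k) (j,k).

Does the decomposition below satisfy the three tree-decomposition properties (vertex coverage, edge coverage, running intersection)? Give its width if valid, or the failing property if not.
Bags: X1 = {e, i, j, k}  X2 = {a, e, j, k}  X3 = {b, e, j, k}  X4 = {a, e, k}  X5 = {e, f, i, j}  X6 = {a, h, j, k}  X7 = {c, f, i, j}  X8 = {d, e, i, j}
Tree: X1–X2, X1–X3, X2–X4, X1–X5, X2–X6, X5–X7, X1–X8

No — vertex g appears in no bag.

A tree decomposition must satisfy three properties: every vertex lies in some bag; for every edge, both endpoints lie together in some bag; and for every vertex, the bags containing it form a connected subtree. Here vertex g appears in no bag, so the decomposition is invalid.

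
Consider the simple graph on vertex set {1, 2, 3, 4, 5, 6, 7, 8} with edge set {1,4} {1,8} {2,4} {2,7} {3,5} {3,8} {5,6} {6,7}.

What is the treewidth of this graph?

2

A width-2 tree decomposition is:
Bags: B1 = {2, 4, 7}  B2 = {1, 4, 7}  B3 = {1, 7, 8}  B4 = {3, 7, 8}  B5 = {3, 5, 7}  B6 = {5, 6, 7}
Tree: B1–B2, B2–B3, B3–B4, B4–B5, B5–B6
The largest bag has 3 vertices, giving width 2; this decomposition certifies tw(G) ≤ 2. For the lower bound, G contains the cycle 7–2–4–1–8–3–5–6–7, so G is not a forest; only forests have treewidth ≤ 1, hence tw(G) ≥ 2. Therefore the treewidth is 2.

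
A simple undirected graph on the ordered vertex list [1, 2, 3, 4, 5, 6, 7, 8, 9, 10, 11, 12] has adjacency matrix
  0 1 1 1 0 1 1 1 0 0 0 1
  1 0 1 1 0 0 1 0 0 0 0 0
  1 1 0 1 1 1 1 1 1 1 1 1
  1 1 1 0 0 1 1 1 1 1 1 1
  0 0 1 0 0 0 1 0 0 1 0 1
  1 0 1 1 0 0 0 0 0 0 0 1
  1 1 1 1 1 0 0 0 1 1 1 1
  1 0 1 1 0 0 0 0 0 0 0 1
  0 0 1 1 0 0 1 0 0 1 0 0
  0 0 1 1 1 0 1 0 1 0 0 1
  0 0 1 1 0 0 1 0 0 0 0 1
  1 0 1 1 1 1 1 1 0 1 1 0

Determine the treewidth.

A width-4 tree decomposition is:
Bags: B1 = {3, 4, 7, 10, 12}  B2 = {3, 4, 7, 11, 12}  B3 = {1, 3, 4, 7, 12}  B4 = {3, 4, 7, 9, 10}  B5 = {1, 2, 3, 4, 7}  B6 = {1, 3, 4, 8, 12}  B7 = {3, 5, 7, 10, 12}  B8 = {1, 3, 4, 6, 12}
Tree: B1–B2, B2–B3, B1–B4, B3–B5, B3–B6, B1–B7, B6–B8
Each bag holds 5 vertices, so the decomposition has width 4, which upper-bounds the treewidth. On the other hand G contains the 5-clique {1, 3, 4, 8, 12}. A clique must lie in a single bag of any decomposition, so no decomposition can have width below 4. Hence tw(G) = 4 exactly.

4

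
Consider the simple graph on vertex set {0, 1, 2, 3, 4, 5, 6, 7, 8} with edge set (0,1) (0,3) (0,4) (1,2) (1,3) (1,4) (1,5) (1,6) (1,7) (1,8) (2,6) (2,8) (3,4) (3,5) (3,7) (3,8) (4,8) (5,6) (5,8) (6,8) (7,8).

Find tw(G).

3

A width-3 tree decomposition is:
Bags: B1 = {1, 3, 5, 8}  B2 = {1, 5, 6, 8}  B3 = {1, 3, 7, 8}  B4 = {1, 2, 6, 8}  B5 = {1, 3, 4, 8}  B6 = {0, 1, 3, 4}
Tree: B1–B2, B1–B3, B2–B4, B3–B5, B5–B6
Each bag holds 4 vertices, so the decomposition has width 3, which upper-bounds the treewidth. Conversely, {0, 1, 3, 4} is a clique of size 4, and the vertices of any clique must share a bag in every tree decomposition; so some bag has ≥ 4 vertices and tw(G) ≥ 3. Therefore the treewidth is 3.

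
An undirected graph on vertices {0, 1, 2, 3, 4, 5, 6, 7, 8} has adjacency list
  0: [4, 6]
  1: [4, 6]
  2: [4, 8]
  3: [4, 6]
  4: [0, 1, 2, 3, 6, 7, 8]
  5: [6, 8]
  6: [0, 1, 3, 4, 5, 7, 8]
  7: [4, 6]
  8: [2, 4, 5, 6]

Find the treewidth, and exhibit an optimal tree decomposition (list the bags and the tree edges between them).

Treewidth 2.
Bags: B1 = {4, 6, 8}  B2 = {1, 4, 6}  B3 = {4, 6, 7}  B4 = {5, 6, 8}  B5 = {0, 4, 6}  B6 = {3, 4, 6}  B7 = {2, 4, 8}
Tree: B1–B2, B2–B3, B1–B4, B1–B5, B2–B6, B1–B7

The largest bag has 3 vertices, giving width 2; this decomposition certifies tw(G) ≤ 2. For the lower bound, the 3 vertices {2, 4, 8} are pairwise adjacent, and any tree decomposition puts a clique entirely inside one bag — forcing width ≥ 2. Therefore the treewidth is 2.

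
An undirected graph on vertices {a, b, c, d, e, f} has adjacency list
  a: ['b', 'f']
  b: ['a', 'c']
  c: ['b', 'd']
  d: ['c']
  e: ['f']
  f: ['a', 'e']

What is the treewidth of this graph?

A width-1 tree decomposition is:
Bags: B1 = {c, d}  B2 = {b, c}  B3 = {a, b}  B4 = {a, f}  B5 = {e, f}
Tree: B1–B2, B2–B3, B3–B4, B4–B5
The largest bag has 2 vertices, giving width 1; this decomposition certifies tw(G) ≤ 1. Since G has at least one edge (e.g. d–c), it is not an edgeless graph, so tw(G) ≥ 1. The upper and lower bounds meet at 1, so that is the treewidth.

1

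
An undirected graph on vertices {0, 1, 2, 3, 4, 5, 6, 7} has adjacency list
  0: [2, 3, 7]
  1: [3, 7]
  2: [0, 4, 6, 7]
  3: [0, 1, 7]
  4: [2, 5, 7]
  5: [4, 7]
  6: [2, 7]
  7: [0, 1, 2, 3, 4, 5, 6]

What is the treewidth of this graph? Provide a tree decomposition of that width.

Treewidth 2.
One such decomposition:
Bags: B1 = {1, 3, 7}  B2 = {0, 3, 7}  B3 = {0, 2, 7}  B4 = {2, 4, 7}  B5 = {2, 6, 7}  B6 = {4, 5, 7}
Tree: B1–B2, B2–B3, B3–B4, B4–B5, B4–B6

Each bag holds 3 vertices, so the decomposition has width 2, which upper-bounds the treewidth. For the lower bound, the 3 vertices {1, 3, 7} are pairwise adjacent, and any tree decomposition puts a clique entirely inside one bag — forcing width ≥ 2. Therefore the treewidth is 2.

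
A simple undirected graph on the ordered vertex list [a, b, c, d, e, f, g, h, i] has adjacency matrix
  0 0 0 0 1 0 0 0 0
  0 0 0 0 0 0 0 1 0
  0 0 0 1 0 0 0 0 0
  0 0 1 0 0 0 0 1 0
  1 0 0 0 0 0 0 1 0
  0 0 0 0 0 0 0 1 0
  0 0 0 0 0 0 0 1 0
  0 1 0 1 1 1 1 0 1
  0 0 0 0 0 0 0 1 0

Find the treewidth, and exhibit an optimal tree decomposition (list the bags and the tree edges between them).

Treewidth 1.
One optimal decomposition is:
Bags: B1 = {f, h}  B2 = {e, h}  B3 = {h, i}  B4 = {d, h}  B5 = {c, d}  B6 = {b, h}  B7 = {g, h}  B8 = {a, e}
Tree: B1–B2, B2–B3, B1–B4, B4–B5, B4–B6, B4–B7, B2–B8

Every bag has size at most 2, so the width is 2 − 1 = 1 and tw(G) ≤ 1. Since G has at least one edge (e.g. h–f), it is not an edgeless graph, so tw(G) ≥ 1. Therefore the treewidth is 1.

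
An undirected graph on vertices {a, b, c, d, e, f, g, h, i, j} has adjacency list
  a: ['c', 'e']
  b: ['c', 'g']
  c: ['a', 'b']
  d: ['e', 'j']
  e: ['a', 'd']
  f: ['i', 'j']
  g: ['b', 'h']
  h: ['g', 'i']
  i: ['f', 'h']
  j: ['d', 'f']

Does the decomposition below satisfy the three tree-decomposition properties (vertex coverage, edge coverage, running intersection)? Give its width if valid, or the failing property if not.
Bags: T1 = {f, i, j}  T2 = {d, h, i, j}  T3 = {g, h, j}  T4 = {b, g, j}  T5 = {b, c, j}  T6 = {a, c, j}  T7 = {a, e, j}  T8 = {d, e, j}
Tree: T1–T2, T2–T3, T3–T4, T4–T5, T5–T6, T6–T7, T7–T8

A tree decomposition must satisfy three properties: every vertex lies in some bag; for every edge, both endpoints lie together in some bag; and for every vertex, the bags containing it form a connected subtree. Here bags containing vertex d are not connected in the tree, so the decomposition is invalid.

No — bags containing vertex d are not connected in the tree.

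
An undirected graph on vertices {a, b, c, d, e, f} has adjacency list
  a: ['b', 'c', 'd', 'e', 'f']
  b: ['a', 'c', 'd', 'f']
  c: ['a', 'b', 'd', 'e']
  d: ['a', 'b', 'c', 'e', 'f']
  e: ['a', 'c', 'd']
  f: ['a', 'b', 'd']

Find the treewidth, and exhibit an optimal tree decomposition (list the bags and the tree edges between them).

Treewidth 3.
One such decomposition:
Bags: B1 = {a, b, c, d}  B2 = {a, c, d, e}  B3 = {a, b, d, f}
Tree: B1–B2, B1–B3

The largest bag has 4 vertices, giving width 3; this decomposition certifies tw(G) ≤ 3. For the lower bound, the 4 vertices {a, c, d, e} are pairwise adjacent, and any tree decomposition puts a clique entirely inside one bag — forcing width ≥ 3. Combining the bounds, tw(G) = 3.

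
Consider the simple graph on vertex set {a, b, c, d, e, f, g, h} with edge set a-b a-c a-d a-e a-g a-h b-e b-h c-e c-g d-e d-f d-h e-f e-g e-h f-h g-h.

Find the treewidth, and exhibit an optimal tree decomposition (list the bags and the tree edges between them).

Treewidth 3.
One optimal decomposition is:
Bags: B1 = {a, e, g, h}  B2 = {a, d, e, h}  B3 = {d, e, f, h}  B4 = {a, c, e, g}  B5 = {a, b, e, h}
Tree: B1–B2, B2–B3, B1–B4, B2–B5

Every bag has size at most 4, so the width is 4 − 1 = 3 and tw(G) ≤ 3. For the lower bound, the 4 vertices {a, d, e, h} are pairwise adjacent, and any tree decomposition puts a clique entirely inside one bag — forcing width ≥ 3. The upper and lower bounds meet at 3, so that is the treewidth.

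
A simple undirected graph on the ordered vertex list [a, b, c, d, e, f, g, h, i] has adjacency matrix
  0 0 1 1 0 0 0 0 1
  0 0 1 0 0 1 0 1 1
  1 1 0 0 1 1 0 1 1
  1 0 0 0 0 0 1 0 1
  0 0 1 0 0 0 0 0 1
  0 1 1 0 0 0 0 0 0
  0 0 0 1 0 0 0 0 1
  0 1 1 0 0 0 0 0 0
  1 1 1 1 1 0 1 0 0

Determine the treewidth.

2

A width-2 tree decomposition is:
Bags: B1 = {a, c, i}  B2 = {c, e, i}  B3 = {a, d, i}  B4 = {b, c, i}  B5 = {b, c, f}  B6 = {b, c, h}  B7 = {d, g, i}
Tree: B1–B2, B1–B3, B2–B4, B4–B5, B4–B6, B3–B7
Every bag has size at most 3, so the width is 3 − 1 = 2 and tw(G) ≤ 2. On the other hand G contains the 3-clique {b, c, h}. A clique must lie in a single bag of any decomposition, so no decomposition can have width below 2. Hence tw(G) = 2 exactly.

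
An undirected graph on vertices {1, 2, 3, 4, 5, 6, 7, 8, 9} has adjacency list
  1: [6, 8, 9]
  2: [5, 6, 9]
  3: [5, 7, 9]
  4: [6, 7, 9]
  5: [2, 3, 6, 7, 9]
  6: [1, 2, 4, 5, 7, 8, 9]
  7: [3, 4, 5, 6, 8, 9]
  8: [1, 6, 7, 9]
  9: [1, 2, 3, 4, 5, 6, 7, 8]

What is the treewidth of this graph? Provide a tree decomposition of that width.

Treewidth 3.
One such decomposition:
Bags: B1 = {6, 7, 8, 9}  B2 = {5, 6, 7, 9}  B3 = {2, 5, 6, 9}  B4 = {3, 5, 7, 9}  B5 = {1, 6, 8, 9}  B6 = {4, 6, 7, 9}
Tree: B1–B2, B2–B3, B2–B4, B1–B5, B1–B6

Each bag holds 4 vertices, so the decomposition has width 3, which upper-bounds the treewidth. On the other hand G contains the 4-clique {3, 5, 7, 9}. A clique must lie in a single bag of any decomposition, so no decomposition can have width below 3. Combining the bounds, tw(G) = 3.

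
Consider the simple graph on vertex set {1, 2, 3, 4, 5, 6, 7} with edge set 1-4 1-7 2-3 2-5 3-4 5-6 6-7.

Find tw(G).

A width-2 tree decomposition is:
Bags: B1 = {1, 4, 7}  B2 = {4, 6, 7}  B3 = {4, 5, 6}  B4 = {2, 4, 5}  B5 = {2, 3, 4}
Tree: B1–B2, B2–B3, B3–B4, B4–B5
The largest bag has 3 vertices, giving width 2; this decomposition certifies tw(G) ≤ 2. For the lower bound, G contains the cycle 4–1–7–6–5–2–3–4, so G is not a forest; only forests have treewidth ≤ 1, hence tw(G) ≥ 2. Combining the bounds, tw(G) = 2.

2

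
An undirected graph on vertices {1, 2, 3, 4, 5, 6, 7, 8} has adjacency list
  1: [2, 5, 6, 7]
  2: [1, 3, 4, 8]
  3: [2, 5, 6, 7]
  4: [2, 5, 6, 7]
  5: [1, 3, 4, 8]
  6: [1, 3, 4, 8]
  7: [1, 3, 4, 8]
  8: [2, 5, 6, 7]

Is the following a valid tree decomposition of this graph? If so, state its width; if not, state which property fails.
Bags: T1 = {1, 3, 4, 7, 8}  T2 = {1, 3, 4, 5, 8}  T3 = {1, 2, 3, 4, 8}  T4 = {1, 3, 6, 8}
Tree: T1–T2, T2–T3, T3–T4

No — edge (4,6) lies in no bag.

A tree decomposition must satisfy three properties: every vertex lies in some bag; for every edge, both endpoints lie together in some bag; and for every vertex, the bags containing it form a connected subtree. Here edge (4,6) lies in no bag, so the decomposition is invalid.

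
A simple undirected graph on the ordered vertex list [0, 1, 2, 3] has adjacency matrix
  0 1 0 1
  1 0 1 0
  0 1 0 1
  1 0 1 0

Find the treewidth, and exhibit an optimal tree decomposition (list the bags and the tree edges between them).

Each bag holds 3 vertices, so the decomposition has width 2, which upper-bounds the treewidth. Since 0–3–2–1–0 is a cycle in G, G is not acyclic. Forests are exactly the graphs of treewidth ≤ 1, so tw(G) ≥ 2. Therefore the treewidth is 2.

Treewidth 2.
One optimal decomposition is:
Bags: B1 = {0, 2, 3}  B2 = {0, 1, 2}
Tree: B1–B2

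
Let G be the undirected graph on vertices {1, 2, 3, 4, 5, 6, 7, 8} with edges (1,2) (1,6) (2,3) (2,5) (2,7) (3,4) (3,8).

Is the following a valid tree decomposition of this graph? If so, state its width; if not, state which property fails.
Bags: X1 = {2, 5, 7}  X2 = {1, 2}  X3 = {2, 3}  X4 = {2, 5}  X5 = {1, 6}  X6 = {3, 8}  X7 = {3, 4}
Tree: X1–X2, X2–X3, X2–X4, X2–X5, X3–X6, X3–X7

No — bags containing vertex 5 are not connected in the tree.

A tree decomposition must satisfy three properties: every vertex lies in some bag; for every edge, both endpoints lie together in some bag; and for every vertex, the bags containing it form a connected subtree. Here bags containing vertex 5 are not connected in the tree, so the decomposition is invalid.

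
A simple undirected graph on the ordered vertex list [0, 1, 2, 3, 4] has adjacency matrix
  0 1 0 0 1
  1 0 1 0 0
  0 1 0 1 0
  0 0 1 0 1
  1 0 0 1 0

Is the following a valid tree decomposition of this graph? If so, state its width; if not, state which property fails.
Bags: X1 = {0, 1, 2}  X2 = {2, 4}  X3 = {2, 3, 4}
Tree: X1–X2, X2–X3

No — edge (0,4) lies in no bag.

A tree decomposition must satisfy three properties: every vertex lies in some bag; for every edge, both endpoints lie together in some bag; and for every vertex, the bags containing it form a connected subtree. Here edge (0,4) lies in no bag, so the decomposition is invalid.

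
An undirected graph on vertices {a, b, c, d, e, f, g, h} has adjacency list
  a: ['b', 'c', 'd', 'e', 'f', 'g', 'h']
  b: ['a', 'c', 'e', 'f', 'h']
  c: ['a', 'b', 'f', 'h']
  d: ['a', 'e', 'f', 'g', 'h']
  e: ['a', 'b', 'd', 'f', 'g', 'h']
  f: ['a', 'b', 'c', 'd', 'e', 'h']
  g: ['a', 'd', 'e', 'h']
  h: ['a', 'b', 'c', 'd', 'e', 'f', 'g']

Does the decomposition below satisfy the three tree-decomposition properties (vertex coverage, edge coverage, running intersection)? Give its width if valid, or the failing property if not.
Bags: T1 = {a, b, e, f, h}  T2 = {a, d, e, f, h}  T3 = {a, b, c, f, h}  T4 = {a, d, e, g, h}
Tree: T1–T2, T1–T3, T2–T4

Yes; width 4.

Vertex coverage: the bags together contain {a, b, c, d, e, f, g, h}, the full vertex set. Edge coverage: each edge of G has both endpoints in at least one bag. Running intersection: for every vertex, the bags containing it form a connected subtree. All three properties hold, so this is a valid tree decomposition of width max|bag| − 1 = 4, and hence tw(G) ≤ 4.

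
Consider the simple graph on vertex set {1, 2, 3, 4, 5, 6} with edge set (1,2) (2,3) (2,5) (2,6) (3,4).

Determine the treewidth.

1

A width-1 tree decomposition is:
Bags: B1 = {2, 3}  B2 = {2, 5}  B3 = {1, 2}  B4 = {2, 6}  B5 = {3, 4}
Tree: B1–B2, B1–B3, B3–B4, B1–B5
Every bag has size at most 2, so the width is 2 − 1 = 1 and tw(G) ≤ 1. G has an edge, so its treewidth is at least 1. Hence tw(G) = 1 exactly.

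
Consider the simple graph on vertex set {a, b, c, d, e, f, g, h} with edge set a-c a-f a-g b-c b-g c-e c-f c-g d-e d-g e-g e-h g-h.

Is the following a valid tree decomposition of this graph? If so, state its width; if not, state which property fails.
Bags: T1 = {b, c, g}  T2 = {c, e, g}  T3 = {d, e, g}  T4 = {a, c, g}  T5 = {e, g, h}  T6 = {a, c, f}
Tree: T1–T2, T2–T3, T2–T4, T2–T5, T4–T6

Every vertex of G appears in some bag (union = {a, b, c, d, e, f, g, h}); every edge is covered by a bag; and for each vertex v the set of bags containing v is connected in the bag tree. The decomposition is therefore valid. The largest bag has 3 vertices, so the width is 2.

Yes; width 2.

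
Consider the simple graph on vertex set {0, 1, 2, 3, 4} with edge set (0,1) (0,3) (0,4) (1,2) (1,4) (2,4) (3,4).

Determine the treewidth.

A width-2 tree decomposition is:
Bags: B1 = {0, 1, 4}  B2 = {1, 2, 4}  B3 = {0, 3, 4}
Tree: B1–B2, B1–B3
Each bag holds 3 vertices, so the decomposition has width 2, which upper-bounds the treewidth. For the lower bound, the 3 vertices {0, 1, 4} are pairwise adjacent, and any tree decomposition puts a clique entirely inside one bag — forcing width ≥ 2. Therefore the treewidth is 2.

2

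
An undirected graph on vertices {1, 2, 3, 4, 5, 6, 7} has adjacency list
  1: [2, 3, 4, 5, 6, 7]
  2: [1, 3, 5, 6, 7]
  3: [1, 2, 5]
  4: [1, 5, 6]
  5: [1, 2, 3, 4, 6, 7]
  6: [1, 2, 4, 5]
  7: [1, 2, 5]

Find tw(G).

A width-3 tree decomposition is:
Bags: B1 = {1, 2, 5, 6}  B2 = {1, 2, 3, 5}  B3 = {1, 2, 5, 7}  B4 = {1, 4, 5, 6}
Tree: B1–B2, B1–B3, B1–B4
Every bag has size at most 4, so the width is 4 − 1 = 3 and tw(G) ≤ 3. On the other hand G contains the 4-clique {1, 2, 3, 5}. A clique must lie in a single bag of any decomposition, so no decomposition can have width below 3. Therefore the treewidth is 3.

3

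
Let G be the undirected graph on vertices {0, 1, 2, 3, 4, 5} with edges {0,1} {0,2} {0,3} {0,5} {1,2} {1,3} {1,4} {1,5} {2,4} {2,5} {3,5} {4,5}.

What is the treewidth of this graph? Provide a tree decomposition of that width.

Each bag holds 4 vertices, so the decomposition has width 3, which upper-bounds the treewidth. Conversely, {0, 1, 2, 5} is a clique of size 4, and the vertices of any clique must share a bag in every tree decomposition; so some bag has ≥ 4 vertices and tw(G) ≥ 3. Combining the bounds, tw(G) = 3.

Treewidth 3.
One optimal decomposition is:
Bags: B1 = {0, 1, 2, 5}  B2 = {1, 2, 4, 5}  B3 = {0, 1, 3, 5}
Tree: B1–B2, B1–B3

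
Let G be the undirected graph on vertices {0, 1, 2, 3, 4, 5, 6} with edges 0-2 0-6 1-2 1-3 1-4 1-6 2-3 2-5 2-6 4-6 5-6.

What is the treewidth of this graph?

2

A width-2 tree decomposition is:
Bags: B1 = {1, 2, 6}  B2 = {1, 4, 6}  B3 = {1, 2, 3}  B4 = {2, 5, 6}  B5 = {0, 2, 6}
Tree: B1–B2, B1–B3, B1–B4, B1–B5
The largest bag has 3 vertices, giving width 2; this decomposition certifies tw(G) ≤ 2. For the lower bound, the 3 vertices {1, 2, 3} are pairwise adjacent, and any tree decomposition puts a clique entirely inside one bag — forcing width ≥ 2. The upper and lower bounds meet at 2, so that is the treewidth.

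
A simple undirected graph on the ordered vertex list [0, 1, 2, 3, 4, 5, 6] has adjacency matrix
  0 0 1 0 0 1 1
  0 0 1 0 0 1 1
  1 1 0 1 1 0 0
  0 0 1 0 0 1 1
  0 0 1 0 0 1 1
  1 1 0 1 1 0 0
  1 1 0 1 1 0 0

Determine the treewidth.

A width-3 tree decomposition is:
Bags: B1 = {2, 3, 5, 6}  B2 = {2, 4, 5, 6}  B3 = {1, 2, 5, 6}  B4 = {0, 2, 5, 6}
Tree: B1–B2, B2–B3, B3–B4
Each bag holds 4 vertices, so the decomposition has width 3, which upper-bounds the treewidth. For the lower bound: the 4 vertex sets {2,3}, {4,5}, {6}, {1} are disjoint, each induces a connected subgraph, and every pair is joined by at least one edge of G. Contracting each set to a single vertex therefore yields K_{4} as a minor, and since treewidth is minor-monotone, tw(G) ≥ tw(K_{4}) = 3. Combining the bounds, tw(G) = 3.

3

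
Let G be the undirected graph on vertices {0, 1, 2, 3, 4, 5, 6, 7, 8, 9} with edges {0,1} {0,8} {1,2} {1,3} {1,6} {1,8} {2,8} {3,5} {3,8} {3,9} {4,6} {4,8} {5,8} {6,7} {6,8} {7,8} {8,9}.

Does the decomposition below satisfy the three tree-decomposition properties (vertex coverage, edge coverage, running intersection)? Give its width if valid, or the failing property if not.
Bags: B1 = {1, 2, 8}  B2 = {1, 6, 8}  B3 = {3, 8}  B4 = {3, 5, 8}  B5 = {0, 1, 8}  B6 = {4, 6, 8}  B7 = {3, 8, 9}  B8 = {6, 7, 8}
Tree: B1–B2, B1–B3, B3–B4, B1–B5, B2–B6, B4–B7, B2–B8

A tree decomposition must satisfy three properties: every vertex lies in some bag; for every edge, both endpoints lie together in some bag; and for every vertex, the bags containing it form a connected subtree. Here edge (1,3) lies in no bag, so the decomposition is invalid.

No — edge (1,3) lies in no bag.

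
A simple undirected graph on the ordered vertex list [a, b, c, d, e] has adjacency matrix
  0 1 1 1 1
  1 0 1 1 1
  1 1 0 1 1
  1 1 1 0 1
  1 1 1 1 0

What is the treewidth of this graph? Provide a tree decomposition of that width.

With just one bag of size 5, the width is 5 − 1 = 4, so tw(G) ≤ 4. Conversely, {a, b, c, d, e} is a clique of size 5, and the vertices of any clique must share a bag in every tree decomposition; so some bag has ≥ 5 vertices and tw(G) ≥ 4. Hence tw(G) = 4 exactly.

Treewidth 4.
One optimal decomposition is:
Bags: B1 = {a, b, c, d, e}
Tree: (single bag)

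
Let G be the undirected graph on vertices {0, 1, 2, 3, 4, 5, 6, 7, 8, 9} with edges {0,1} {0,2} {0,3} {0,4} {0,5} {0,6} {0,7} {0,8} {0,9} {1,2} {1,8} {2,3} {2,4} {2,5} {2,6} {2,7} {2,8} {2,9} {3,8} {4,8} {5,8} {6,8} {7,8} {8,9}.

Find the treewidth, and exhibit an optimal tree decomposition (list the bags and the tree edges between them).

Every bag has size at most 4, so the width is 4 − 1 = 3 and tw(G) ≤ 3. For the lower bound, the 4 vertices {0, 1, 2, 8} are pairwise adjacent, and any tree decomposition puts a clique entirely inside one bag — forcing width ≥ 3. The upper and lower bounds meet at 3, so that is the treewidth.

Treewidth 3.
One optimal decomposition is:
Bags: B1 = {0, 1, 2, 8}  B2 = {0, 2, 8, 9}  B3 = {0, 2, 4, 8}  B4 = {0, 2, 3, 8}  B5 = {0, 2, 5, 8}  B6 = {0, 2, 7, 8}  B7 = {0, 2, 6, 8}
Tree: B1–B2, B2–B3, B2–B4, B2–B5, B4–B6, B1–B7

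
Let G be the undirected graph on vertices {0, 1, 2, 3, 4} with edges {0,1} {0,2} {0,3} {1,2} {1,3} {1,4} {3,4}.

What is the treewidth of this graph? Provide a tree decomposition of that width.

The largest bag has 3 vertices, giving width 2; this decomposition certifies tw(G) ≤ 2. For the lower bound, the 3 vertices {0, 1, 2} are pairwise adjacent, and any tree decomposition puts a clique entirely inside one bag — forcing width ≥ 2. Therefore the treewidth is 2.

Treewidth 2.
Bags: B1 = {0, 1, 3}  B2 = {0, 1, 2}  B3 = {1, 3, 4}
Tree: B1–B2, B1–B3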